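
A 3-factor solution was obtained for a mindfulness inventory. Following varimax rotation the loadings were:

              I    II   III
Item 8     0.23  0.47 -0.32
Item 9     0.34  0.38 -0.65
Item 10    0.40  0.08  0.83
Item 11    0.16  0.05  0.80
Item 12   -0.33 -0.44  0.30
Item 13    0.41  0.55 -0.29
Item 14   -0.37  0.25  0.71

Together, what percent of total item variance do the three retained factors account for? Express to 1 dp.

SS loadings by factor: 0.7680, 0.9328, 2.5320; total = 4.2328.
Total variance with 7 standardized items is 7, so the solution explains 4.2328/7 = 0.6047 = 60.47%.

60.5%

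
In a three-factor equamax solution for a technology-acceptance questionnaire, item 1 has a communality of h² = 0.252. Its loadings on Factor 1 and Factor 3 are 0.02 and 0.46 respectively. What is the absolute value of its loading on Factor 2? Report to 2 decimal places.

0.20

Under orthogonal rotation h² = Σλ², so λ_Factor 2² = h² − (0.2120) = 0.252 − 0.2120 = 0.0400.
|λ| = √0.0400 = 0.2000.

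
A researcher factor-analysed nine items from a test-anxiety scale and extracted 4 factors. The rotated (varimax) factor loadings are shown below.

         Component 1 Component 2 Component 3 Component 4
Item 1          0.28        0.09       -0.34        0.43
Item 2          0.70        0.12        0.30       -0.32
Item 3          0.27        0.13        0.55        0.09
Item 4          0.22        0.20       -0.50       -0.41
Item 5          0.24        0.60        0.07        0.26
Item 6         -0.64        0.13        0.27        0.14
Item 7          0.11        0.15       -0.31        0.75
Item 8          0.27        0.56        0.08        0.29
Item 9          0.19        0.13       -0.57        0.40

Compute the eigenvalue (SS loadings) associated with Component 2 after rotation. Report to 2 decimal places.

SS loadings for Component 2 = 0.09² + 0.12² + 0.13² + 0.20² + 0.60² + 0.13² + 0.15² + 0.56² + 0.13² = 0.0081 + 0.0144 + 0.0169 + 0.0400 + 0.3600 + 0.0169 + 0.0225 + 0.3136 + 0.0169 = 0.8093

0.81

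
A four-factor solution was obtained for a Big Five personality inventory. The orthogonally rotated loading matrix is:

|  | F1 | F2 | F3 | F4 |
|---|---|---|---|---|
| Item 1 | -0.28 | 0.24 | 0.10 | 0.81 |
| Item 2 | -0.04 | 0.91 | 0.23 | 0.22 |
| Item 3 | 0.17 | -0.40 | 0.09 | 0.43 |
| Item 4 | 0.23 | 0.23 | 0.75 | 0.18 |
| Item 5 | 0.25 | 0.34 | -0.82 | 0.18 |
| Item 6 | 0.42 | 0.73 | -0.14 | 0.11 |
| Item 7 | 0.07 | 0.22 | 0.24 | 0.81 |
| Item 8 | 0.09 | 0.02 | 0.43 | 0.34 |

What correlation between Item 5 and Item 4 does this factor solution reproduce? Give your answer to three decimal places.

r̂ = Σ λ_i·λ_j across factors = (0.25)(0.23) + (0.34)(0.23) + (-0.82)(0.75) + (0.18)(0.18)
  = +0.0575 +0.0782 -0.6150 +0.0324 = -0.4469

-0.447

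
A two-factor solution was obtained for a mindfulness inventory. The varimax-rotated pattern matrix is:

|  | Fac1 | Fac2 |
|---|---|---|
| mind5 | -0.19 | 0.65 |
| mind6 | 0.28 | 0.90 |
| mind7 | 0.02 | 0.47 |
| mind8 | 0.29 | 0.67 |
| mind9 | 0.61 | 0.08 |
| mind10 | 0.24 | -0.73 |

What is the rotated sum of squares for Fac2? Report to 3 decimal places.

SS loadings for Fac2 = 0.65² + 0.90² + 0.47² + 0.67² + 0.08² + (-0.73)² = 0.4225 + 0.8100 + 0.2209 + 0.4489 + 0.0064 + 0.5329 = 2.4416

2.442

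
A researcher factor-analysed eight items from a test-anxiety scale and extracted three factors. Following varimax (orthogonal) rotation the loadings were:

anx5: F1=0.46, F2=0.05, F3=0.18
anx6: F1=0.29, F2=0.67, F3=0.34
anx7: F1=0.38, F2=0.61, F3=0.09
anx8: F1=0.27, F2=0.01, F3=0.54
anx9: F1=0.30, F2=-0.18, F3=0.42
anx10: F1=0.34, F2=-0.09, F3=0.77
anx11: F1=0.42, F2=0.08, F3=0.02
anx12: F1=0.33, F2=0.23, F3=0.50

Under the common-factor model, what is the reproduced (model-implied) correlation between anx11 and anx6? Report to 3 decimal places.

0.182

r̂ = Σ λ_i·λ_j across factors = (0.42)(0.29) + (0.08)(0.67) + (0.02)(0.34)
  = +0.1218 +0.0536 +0.0068 = 0.1822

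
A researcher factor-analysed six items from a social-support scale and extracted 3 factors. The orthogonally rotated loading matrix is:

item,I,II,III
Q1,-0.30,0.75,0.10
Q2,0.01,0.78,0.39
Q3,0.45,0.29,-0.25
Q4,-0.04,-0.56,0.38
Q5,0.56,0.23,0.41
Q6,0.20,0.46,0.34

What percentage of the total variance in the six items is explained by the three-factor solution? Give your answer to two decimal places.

Communalities: 0.6625, 0.7606, 0.3491, 0.4596, 0.5346, 0.3672; Σh² = 3.1336.
Total variance with 6 standardized items is 6, so the solution explains 3.1336/6 = 0.5223 = 52.23%.

52.23%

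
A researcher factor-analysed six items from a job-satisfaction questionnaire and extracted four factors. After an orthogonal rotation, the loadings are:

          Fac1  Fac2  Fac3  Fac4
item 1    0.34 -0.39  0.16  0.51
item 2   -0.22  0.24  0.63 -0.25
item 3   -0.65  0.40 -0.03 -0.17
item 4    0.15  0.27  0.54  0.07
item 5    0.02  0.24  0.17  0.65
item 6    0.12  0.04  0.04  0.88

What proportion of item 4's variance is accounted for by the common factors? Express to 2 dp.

h² = 0.15² + 0.27² + 0.54² + 0.07² = 0.0225 + 0.0729 + 0.2916 + 0.0049 = 0.3919

0.39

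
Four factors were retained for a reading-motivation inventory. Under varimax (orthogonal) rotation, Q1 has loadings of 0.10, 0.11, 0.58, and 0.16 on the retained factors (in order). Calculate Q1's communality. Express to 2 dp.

h² = 0.10² + 0.11² + 0.58² + 0.16² = 0.0100 + 0.0121 + 0.3364 + 0.0256 = 0.3841

0.38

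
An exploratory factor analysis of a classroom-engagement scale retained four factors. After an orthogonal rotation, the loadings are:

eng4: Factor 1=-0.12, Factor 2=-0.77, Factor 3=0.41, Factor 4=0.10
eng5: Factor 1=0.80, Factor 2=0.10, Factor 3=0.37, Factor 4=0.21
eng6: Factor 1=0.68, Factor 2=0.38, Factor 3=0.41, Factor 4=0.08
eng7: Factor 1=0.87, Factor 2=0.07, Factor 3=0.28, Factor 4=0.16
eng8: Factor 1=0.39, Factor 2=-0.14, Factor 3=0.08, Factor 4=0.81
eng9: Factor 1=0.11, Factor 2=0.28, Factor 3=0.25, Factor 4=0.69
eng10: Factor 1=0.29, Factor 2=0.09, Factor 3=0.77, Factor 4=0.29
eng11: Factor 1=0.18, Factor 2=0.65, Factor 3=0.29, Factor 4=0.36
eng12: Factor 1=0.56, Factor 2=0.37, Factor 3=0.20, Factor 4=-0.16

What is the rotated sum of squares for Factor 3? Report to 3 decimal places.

SS loadings for Factor 3 = 0.41² + 0.37² + 0.41² + 0.28² + 0.08² + 0.25² + 0.77² + 0.29² + 0.20² = 0.1681 + 0.1369 + 0.1681 + 0.0784 + 0.0064 + 0.0625 + 0.5929 + 0.0841 + 0.0400 = 1.3374

1.337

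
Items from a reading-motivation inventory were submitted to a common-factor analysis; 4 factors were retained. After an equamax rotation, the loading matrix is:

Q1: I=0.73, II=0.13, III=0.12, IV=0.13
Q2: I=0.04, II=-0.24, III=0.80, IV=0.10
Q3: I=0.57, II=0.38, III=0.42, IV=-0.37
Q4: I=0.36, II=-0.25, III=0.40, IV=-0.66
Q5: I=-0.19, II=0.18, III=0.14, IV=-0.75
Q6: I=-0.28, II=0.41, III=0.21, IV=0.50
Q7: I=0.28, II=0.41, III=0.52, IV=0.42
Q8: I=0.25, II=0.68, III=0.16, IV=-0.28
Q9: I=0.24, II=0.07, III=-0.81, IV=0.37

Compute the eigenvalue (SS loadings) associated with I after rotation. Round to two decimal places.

1.30

SS loadings for I = 0.73² + 0.04² + 0.57² + 0.36² + (-0.19)² + (-0.28)² + 0.28² + 0.25² + 0.24² = 0.5329 + 0.0016 + 0.3249 + 0.1296 + 0.0361 + 0.0784 + 0.0784 + 0.0625 + 0.0576 = 1.3020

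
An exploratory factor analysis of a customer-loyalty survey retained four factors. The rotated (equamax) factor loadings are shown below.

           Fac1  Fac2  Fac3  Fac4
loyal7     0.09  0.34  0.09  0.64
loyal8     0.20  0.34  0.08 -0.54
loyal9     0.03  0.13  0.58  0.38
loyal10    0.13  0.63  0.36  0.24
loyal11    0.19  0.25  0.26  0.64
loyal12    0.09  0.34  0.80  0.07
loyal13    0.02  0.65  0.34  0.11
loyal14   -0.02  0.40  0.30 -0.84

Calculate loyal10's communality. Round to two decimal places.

0.60

h² = 0.13² + 0.63² + 0.36² + 0.24² = 0.0169 + 0.3969 + 0.1296 + 0.0576 = 0.6010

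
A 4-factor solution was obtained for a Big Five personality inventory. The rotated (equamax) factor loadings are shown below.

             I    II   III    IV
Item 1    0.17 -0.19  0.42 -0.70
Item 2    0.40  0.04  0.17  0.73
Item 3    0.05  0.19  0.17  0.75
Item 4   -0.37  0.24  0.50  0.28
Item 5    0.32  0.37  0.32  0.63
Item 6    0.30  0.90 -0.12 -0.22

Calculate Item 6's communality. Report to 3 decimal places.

0.963

h² = 0.30² + 0.90² + (-0.12)² + (-0.22)² = 0.0900 + 0.8100 + 0.0144 + 0.0484 = 0.9628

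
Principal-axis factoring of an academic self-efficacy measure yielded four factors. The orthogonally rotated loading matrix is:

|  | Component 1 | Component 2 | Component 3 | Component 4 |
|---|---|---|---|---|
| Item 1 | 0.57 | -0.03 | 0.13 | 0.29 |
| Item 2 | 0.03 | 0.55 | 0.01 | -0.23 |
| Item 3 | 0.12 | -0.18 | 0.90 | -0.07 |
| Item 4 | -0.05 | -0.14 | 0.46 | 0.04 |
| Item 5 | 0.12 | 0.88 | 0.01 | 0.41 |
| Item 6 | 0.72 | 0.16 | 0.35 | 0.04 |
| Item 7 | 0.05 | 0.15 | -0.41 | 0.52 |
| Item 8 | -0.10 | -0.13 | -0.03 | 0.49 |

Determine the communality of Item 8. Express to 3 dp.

h² = (-0.10)² + (-0.13)² + (-0.03)² + 0.49² = 0.0100 + 0.0169 + 0.0009 + 0.2401 = 0.2679

0.268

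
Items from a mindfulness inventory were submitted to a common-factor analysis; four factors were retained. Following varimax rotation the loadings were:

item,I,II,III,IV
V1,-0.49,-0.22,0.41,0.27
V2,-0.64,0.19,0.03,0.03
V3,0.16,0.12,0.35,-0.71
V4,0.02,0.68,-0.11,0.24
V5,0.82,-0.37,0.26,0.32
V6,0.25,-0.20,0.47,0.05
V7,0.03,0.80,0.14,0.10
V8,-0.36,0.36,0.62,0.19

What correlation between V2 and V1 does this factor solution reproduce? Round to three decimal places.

r̂ = Σ λ_i·λ_j across factors = (-0.64)(-0.49) + (0.19)(-0.22) + (0.03)(0.41) + (0.03)(0.27)
  = +0.3136 -0.0418 +0.0123 +0.0081 = 0.2922

0.292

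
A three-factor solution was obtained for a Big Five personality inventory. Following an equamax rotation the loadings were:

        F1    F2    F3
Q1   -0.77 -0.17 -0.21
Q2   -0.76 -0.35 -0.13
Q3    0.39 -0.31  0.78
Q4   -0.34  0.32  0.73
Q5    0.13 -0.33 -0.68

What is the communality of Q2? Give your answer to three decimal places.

0.717

h² = (-0.76)² + (-0.35)² + (-0.13)² = 0.5776 + 0.1225 + 0.0169 = 0.7170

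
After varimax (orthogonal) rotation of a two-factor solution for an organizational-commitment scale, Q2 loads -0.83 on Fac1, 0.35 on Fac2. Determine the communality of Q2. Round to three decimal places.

0.811

h² = (-0.83)² + 0.35² = 0.6889 + 0.1225 = 0.8114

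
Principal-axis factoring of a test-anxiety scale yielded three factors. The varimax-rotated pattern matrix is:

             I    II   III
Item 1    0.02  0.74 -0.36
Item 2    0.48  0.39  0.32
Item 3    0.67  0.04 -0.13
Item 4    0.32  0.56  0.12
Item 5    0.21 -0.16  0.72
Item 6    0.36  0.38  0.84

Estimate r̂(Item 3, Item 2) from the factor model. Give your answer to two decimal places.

0.30

r̂ = Σ λ_i·λ_j across factors = (0.67)(0.48) + (0.04)(0.39) + (-0.13)(0.32)
  = +0.3216 +0.0156 -0.0416 = 0.2956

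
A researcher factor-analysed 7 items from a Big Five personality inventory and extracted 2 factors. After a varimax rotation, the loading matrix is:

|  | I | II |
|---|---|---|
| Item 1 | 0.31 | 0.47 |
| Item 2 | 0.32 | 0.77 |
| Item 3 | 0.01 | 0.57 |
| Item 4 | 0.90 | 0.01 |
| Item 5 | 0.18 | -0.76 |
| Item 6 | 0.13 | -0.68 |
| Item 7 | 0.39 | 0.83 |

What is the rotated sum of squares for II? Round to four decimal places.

2.8677

SS loadings for II = 0.47² + 0.77² + 0.57² + 0.01² + (-0.76)² + (-0.68)² + 0.83² = 0.2209 + 0.5929 + 0.3249 + 0.0001 + 0.5776 + 0.4624 + 0.6889 = 2.8677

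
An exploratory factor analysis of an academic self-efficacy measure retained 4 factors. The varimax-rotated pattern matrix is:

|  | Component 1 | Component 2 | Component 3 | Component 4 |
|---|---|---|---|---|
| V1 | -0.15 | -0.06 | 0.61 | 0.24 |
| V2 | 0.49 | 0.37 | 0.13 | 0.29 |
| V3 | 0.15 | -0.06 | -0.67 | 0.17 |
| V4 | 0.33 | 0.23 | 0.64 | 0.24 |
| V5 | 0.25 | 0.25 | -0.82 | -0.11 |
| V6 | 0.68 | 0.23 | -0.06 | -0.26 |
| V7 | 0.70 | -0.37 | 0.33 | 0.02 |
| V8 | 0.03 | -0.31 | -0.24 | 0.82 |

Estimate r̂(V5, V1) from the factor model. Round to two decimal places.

r̂ = Σ λ_i·λ_j across factors = (0.25)(-0.15) + (0.25)(-0.06) + (-0.82)(0.61) + (-0.11)(0.24)
  = -0.0375 -0.0150 -0.5002 -0.0264 = -0.5791

-0.58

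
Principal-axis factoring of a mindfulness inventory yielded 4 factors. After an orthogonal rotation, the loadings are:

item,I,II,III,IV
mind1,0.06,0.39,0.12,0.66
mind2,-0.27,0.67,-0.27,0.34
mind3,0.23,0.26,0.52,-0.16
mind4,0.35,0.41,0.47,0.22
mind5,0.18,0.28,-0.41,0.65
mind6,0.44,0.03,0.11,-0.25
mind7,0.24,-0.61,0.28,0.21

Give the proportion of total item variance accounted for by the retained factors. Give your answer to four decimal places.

0.5450

SS loadings by factor: 0.5355, 1.2881, 0.8372, 1.1543; total = 3.8151.
Total variance with 7 standardized items is 7, so the solution explains 3.8151/7 = 0.5450.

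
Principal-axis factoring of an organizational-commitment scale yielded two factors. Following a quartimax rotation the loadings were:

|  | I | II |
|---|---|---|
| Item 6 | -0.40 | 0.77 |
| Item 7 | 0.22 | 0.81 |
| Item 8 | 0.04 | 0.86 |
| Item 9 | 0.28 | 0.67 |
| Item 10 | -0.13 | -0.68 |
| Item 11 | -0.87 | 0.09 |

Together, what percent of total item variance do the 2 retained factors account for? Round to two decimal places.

66.17%

SS loadings by factor: 1.0622, 2.9080; total = 3.9702.
Total variance with 6 standardized items is 6, so the solution explains 3.9702/6 = 0.6617 = 66.17%.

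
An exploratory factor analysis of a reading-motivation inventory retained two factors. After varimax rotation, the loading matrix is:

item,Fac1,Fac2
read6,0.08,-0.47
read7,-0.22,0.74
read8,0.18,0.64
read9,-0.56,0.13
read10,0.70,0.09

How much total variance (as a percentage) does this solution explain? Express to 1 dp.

41.9%

Communalities: 0.2273, 0.5960, 0.4420, 0.3305, 0.4981; Σh² = 2.0939.
Total variance with 5 standardized items is 5, so the solution explains 2.0939/5 = 0.4188 = 41.88%.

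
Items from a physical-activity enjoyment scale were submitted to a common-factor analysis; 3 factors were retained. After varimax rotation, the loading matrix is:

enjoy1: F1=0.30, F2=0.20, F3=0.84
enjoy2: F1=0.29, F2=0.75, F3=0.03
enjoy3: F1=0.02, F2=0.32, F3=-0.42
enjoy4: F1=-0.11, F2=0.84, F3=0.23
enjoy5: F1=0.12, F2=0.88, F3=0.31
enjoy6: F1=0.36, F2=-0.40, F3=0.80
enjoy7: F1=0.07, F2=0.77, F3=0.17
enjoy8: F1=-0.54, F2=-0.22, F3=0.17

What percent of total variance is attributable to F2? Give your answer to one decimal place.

SS loadings for F2 = 0.20² + 0.75² + 0.32² + 0.84² + 0.88² + (-0.40)² + 0.77² + (-0.22)² = 2.9862
With 8 standardized items, total variance = 8. Proportion = 2.9862/8 = 0.3733 → 37.33%.

37.3%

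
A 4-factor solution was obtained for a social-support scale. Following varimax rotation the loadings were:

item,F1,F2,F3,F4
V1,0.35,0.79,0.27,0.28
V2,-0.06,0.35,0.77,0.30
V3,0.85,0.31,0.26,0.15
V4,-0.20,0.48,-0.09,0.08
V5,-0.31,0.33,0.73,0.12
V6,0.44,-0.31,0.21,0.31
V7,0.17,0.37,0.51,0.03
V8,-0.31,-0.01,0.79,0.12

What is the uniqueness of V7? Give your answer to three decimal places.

0.573

h² = 0.17² + 0.37² + 0.51² + 0.03² = 0.0289 + 0.1369 + 0.2601 + 0.0009 = 0.4268
Uniqueness u² = 1 − h² = 1 − 0.4268 = 0.5732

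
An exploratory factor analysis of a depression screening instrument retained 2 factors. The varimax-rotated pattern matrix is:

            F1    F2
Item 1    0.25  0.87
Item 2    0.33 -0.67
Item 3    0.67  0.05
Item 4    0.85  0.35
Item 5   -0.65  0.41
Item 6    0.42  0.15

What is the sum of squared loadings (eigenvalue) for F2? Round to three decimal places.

1.521

SS loadings for F2 = 0.87² + (-0.67)² + 0.05² + 0.35² + 0.41² + 0.15² = 0.7569 + 0.4489 + 0.0025 + 0.1225 + 0.1681 + 0.0225 = 1.5214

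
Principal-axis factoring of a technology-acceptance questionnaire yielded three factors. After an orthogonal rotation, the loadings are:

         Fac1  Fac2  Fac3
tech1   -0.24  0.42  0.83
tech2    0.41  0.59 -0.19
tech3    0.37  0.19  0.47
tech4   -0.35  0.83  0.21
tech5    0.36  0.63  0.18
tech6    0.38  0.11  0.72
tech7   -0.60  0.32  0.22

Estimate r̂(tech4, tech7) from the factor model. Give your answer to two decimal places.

r̂ = Σ λ_i·λ_j across factors = (-0.35)(-0.60) + (0.83)(0.32) + (0.21)(0.22)
  = +0.2100 +0.2656 +0.0462 = 0.5218

0.52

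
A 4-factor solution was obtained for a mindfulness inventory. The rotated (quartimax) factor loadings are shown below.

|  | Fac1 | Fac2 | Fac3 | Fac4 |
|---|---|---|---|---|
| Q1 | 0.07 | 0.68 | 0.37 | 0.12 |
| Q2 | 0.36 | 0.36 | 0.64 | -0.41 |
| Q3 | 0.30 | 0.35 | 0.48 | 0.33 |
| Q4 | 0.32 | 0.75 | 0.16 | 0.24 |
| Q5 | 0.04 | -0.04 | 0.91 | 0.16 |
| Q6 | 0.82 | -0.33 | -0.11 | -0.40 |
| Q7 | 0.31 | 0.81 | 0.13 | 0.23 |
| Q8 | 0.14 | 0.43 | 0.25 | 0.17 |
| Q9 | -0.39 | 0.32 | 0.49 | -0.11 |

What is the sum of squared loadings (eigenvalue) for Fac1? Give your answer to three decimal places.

SS loadings for Fac1 = 0.07² + 0.36² + 0.30² + 0.32² + 0.04² + 0.82² + 0.31² + 0.14² + (-0.39)² = 0.0049 + 0.1296 + 0.0900 + 0.1024 + 0.0016 + 0.6724 + 0.0961 + 0.0196 + 0.1521 = 1.2687

1.269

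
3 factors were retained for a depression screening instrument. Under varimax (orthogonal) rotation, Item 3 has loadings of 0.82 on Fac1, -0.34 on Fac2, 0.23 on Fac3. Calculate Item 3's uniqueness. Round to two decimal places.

0.16

h² = 0.82² + (-0.34)² + 0.23² = 0.6724 + 0.1156 + 0.0529 = 0.8409
Uniqueness u² = 1 − h² = 1 − 0.8409 = 0.1591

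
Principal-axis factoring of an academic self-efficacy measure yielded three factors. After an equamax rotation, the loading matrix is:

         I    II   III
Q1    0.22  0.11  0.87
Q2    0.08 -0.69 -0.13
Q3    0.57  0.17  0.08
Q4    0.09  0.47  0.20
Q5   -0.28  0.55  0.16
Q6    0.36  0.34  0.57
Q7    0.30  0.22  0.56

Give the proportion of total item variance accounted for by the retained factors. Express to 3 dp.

SS loadings by factor: 0.6858, 1.2045, 1.4843; total = 3.3746.
Total variance with 7 standardized items is 7, so the solution explains 3.3746/7 = 0.4821.

0.482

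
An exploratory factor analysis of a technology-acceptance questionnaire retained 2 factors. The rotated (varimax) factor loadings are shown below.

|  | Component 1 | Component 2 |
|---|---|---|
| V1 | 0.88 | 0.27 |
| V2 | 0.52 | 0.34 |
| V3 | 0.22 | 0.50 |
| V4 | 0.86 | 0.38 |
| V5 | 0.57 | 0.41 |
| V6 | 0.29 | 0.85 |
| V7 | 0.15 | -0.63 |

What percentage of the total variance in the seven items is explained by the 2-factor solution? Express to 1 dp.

Communalities: 0.8473, 0.3860, 0.2984, 0.8840, 0.4930, 0.8066, 0.4194; Σh² = 4.1347.
Total variance with 7 standardized items is 7, so the solution explains 4.1347/7 = 0.5907 = 59.07%.

59.1%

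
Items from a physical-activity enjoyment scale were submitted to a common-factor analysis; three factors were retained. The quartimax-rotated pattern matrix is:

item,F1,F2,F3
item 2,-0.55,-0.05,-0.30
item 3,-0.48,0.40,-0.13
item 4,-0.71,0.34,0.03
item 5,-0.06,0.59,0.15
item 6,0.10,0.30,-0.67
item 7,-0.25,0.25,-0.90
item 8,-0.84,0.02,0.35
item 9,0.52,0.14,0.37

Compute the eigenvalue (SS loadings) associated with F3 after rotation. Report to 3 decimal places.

SS loadings for F3 = (-0.30)² + (-0.13)² + 0.03² + 0.15² + (-0.67)² + (-0.90)² + 0.35² + 0.37² = 0.0900 + 0.0169 + 0.0009 + 0.0225 + 0.4489 + 0.8100 + 0.1225 + 0.1369 = 1.6486

1.649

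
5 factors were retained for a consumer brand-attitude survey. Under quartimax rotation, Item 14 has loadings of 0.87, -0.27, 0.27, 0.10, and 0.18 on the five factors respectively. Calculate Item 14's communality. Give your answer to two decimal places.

h² = 0.87² + (-0.27)² + 0.27² + 0.10² + 0.18² = 0.7569 + 0.0729 + 0.0729 + 0.0100 + 0.0324 = 0.9451

0.95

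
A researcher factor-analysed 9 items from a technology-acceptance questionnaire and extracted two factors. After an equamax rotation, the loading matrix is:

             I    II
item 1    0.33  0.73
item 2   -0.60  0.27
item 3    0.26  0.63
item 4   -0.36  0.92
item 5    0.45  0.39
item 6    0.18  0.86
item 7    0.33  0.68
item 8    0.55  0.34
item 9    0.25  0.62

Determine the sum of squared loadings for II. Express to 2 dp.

3.70

SS loadings for II = 0.73² + 0.27² + 0.63² + 0.92² + 0.39² + 0.86² + 0.68² + 0.34² + 0.62² = 0.5329 + 0.0729 + 0.3969 + 0.8464 + 0.1521 + 0.7396 + 0.4624 + 0.1156 + 0.3844 = 3.7032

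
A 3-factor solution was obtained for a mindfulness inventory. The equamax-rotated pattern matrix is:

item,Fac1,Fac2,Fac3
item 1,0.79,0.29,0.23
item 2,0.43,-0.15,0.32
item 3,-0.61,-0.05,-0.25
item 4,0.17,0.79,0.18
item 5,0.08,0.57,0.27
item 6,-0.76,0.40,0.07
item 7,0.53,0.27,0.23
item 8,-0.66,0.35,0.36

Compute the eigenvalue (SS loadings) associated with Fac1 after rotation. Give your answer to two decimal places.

SS loadings for Fac1 = 0.79² + 0.43² + (-0.61)² + 0.17² + 0.08² + (-0.76)² + 0.53² + (-0.66)² = 0.6241 + 0.1849 + 0.3721 + 0.0289 + 0.0064 + 0.5776 + 0.2809 + 0.4356 = 2.5105

2.51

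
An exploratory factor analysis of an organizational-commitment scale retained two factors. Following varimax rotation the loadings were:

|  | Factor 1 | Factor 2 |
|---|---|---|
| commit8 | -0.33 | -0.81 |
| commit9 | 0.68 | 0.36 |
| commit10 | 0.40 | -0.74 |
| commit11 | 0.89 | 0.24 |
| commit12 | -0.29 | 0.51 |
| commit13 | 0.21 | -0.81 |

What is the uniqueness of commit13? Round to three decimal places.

0.300

h² = 0.21² + (-0.81)² = 0.0441 + 0.6561 = 0.7002
Uniqueness u² = 1 − h² = 1 − 0.7002 = 0.2998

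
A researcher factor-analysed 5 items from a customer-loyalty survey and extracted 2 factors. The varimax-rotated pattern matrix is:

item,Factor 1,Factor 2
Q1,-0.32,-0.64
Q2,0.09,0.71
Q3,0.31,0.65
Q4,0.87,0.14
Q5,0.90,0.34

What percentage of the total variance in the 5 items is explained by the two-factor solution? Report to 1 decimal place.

SS loadings by factor: 1.7735, 1.4714; total = 3.2449.
Total variance with 5 standardized items is 5, so the solution explains 3.2449/5 = 0.6490 = 64.90%.

64.9%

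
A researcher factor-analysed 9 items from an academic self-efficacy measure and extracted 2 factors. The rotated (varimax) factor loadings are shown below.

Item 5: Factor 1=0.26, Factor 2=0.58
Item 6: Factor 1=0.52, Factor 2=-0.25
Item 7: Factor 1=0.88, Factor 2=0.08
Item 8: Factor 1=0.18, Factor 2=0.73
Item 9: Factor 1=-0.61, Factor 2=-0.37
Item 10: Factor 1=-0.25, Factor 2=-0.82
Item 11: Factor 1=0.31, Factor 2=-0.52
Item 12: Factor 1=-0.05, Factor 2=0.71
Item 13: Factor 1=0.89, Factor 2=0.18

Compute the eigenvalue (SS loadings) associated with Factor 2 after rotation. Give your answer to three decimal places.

2.554

SS loadings for Factor 2 = 0.58² + (-0.25)² + 0.08² + 0.73² + (-0.37)² + (-0.82)² + (-0.52)² + 0.71² + 0.18² = 0.3364 + 0.0625 + 0.0064 + 0.5329 + 0.1369 + 0.6724 + 0.2704 + 0.5041 + 0.0324 = 2.5544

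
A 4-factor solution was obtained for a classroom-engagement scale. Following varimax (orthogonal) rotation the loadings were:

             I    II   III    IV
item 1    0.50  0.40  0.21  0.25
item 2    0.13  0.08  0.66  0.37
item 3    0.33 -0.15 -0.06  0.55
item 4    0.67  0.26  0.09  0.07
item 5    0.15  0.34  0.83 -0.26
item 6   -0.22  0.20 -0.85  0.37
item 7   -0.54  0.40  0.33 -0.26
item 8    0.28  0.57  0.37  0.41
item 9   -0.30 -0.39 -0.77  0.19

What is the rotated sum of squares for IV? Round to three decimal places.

SS loadings for IV = 0.25² + 0.37² + 0.55² + 0.07² + (-0.26)² + 0.37² + (-0.26)² + 0.41² + 0.19² = 0.0625 + 0.1369 + 0.3025 + 0.0049 + 0.0676 + 0.1369 + 0.0676 + 0.1681 + 0.0361 = 0.9831

0.983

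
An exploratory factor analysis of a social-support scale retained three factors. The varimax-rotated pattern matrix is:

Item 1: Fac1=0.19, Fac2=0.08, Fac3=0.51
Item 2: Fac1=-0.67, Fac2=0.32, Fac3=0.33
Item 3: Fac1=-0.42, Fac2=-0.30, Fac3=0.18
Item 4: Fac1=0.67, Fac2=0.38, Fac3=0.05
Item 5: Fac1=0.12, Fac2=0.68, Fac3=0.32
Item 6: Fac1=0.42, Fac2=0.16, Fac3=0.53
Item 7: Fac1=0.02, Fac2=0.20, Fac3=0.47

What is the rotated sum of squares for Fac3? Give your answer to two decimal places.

SS loadings for Fac3 = 0.51² + 0.33² + 0.18² + 0.05² + 0.32² + 0.53² + 0.47² = 0.2601 + 0.1089 + 0.0324 + 0.0025 + 0.1024 + 0.2809 + 0.2209 = 1.0081

1.01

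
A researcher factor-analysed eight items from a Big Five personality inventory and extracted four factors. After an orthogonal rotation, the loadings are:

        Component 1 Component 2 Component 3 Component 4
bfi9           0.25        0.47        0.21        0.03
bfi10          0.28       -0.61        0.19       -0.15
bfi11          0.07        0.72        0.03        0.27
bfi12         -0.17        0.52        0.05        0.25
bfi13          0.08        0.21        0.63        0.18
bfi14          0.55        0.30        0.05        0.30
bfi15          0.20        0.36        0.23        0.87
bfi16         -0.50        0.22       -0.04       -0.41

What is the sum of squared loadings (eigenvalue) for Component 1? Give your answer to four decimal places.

0.7736

SS loadings for Component 1 = 0.25² + 0.28² + 0.07² + (-0.17)² + 0.08² + 0.55² + 0.20² + (-0.50)² = 0.0625 + 0.0784 + 0.0049 + 0.0289 + 0.0064 + 0.3025 + 0.0400 + 0.2500 = 0.7736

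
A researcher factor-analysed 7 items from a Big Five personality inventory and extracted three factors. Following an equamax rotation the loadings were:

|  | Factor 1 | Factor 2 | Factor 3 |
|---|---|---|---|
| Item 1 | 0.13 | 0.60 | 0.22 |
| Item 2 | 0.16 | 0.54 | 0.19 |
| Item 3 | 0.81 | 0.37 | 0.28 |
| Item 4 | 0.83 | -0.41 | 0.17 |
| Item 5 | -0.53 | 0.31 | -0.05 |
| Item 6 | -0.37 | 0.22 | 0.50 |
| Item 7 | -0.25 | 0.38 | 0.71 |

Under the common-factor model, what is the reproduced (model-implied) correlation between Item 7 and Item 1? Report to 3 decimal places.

r̂ = Σ λ_i·λ_j across factors = (-0.25)(0.13) + (0.38)(0.60) + (0.71)(0.22)
  = -0.0325 +0.2280 +0.1562 = 0.3517

0.352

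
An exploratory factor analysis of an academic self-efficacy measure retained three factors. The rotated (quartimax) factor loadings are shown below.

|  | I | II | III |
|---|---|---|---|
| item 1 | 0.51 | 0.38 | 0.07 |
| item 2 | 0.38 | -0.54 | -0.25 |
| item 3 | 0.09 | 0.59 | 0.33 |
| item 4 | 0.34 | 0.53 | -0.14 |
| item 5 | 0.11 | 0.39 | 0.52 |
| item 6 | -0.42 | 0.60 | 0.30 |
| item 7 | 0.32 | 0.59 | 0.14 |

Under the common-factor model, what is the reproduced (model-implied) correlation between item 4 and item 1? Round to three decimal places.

0.365

r̂ = Σ λ_i·λ_j across factors = (0.34)(0.51) + (0.53)(0.38) + (-0.14)(0.07)
  = +0.1734 +0.2014 -0.0098 = 0.3650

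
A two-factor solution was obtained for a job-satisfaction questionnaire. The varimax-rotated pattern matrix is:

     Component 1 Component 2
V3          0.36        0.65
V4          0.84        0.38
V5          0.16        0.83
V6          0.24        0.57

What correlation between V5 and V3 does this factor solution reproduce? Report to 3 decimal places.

0.597

r̂ = Σ λ_i·λ_j across factors = (0.16)(0.36) + (0.83)(0.65)
  = +0.0576 +0.5395 = 0.5971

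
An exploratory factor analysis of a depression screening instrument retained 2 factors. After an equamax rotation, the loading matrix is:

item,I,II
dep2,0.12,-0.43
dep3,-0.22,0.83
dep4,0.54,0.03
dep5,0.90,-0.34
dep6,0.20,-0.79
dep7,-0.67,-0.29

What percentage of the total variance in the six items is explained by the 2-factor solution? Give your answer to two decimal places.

SS loadings by factor: 1.6533, 1.6985; total = 3.3518.
Total variance with 6 standardized items is 6, so the solution explains 3.3518/6 = 0.5586 = 55.86%.

55.86%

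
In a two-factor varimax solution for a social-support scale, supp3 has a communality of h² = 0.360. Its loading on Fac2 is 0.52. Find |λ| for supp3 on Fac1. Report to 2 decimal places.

Under orthogonal rotation h² = Σλ², so λ_Fac1² = h² − (0.2704) = 0.360 − 0.2704 = 0.0896.
|λ| = √0.0896 = 0.2993.

0.30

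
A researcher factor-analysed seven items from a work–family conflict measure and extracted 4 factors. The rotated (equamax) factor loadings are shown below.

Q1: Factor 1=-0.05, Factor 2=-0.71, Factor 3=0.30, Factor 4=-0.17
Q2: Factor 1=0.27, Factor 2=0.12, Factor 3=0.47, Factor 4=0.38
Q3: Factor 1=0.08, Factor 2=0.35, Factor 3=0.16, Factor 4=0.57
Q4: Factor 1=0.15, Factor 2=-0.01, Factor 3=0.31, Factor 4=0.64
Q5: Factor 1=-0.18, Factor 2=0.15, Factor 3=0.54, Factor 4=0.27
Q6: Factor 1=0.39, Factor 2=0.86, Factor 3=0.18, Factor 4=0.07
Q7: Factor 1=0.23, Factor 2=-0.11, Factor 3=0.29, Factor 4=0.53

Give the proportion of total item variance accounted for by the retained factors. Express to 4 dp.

SS loadings by factor: 0.3417, 1.4153, 0.8407, 1.2665; total = 3.8642.
Total variance with 7 standardized items is 7, so the solution explains 3.8642/7 = 0.5520.

0.5520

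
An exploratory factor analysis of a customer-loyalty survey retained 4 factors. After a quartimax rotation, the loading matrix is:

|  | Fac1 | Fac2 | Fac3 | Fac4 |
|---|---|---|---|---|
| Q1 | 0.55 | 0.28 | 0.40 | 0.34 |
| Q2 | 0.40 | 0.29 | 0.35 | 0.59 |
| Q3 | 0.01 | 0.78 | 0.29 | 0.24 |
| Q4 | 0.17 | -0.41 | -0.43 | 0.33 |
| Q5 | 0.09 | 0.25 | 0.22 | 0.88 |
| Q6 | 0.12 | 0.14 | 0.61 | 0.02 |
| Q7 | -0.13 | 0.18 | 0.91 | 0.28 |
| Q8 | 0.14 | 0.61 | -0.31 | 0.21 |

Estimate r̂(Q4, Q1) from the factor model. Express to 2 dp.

-0.08

r̂ = Σ λ_i·λ_j across factors = (0.17)(0.55) + (-0.41)(0.28) + (-0.43)(0.40) + (0.33)(0.34)
  = +0.0935 -0.1148 -0.1720 +0.1122 = -0.0811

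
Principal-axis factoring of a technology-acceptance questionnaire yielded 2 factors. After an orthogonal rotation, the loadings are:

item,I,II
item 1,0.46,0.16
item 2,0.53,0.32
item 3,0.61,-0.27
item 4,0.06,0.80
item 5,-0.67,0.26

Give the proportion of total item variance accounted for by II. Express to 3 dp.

SS loadings for II = 0.16² + 0.32² + (-0.27)² + 0.80² + 0.26² = 0.9085
Proportion of variance = 0.9085 / 5 = 0.1817.

0.182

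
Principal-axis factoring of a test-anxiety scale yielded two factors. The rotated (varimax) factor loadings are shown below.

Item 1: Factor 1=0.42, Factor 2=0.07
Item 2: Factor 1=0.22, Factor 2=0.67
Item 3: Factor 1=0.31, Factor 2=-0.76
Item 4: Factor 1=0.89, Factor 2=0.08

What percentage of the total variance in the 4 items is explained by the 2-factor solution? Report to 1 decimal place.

53.8%

Communalities: 0.1813, 0.4973, 0.6737, 0.7985; Σh² = 2.1508.
Total variance with 4 standardized items is 4, so the solution explains 2.1508/4 = 0.5377 = 53.77%.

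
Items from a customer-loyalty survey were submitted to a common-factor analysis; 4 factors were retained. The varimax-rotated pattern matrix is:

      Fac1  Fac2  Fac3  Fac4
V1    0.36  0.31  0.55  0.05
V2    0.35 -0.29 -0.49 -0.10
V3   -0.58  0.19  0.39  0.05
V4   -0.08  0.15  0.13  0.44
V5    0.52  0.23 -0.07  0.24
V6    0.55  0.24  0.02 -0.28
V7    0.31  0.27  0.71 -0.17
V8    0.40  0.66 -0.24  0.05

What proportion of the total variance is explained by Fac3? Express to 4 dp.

0.1598

SS loadings for Fac3 = 0.55² + (-0.49)² + 0.39² + 0.13² + (-0.07)² + 0.02² + 0.71² + (-0.24)² = 1.2786
Proportion of variance = 1.2786 / 8 = 0.1598.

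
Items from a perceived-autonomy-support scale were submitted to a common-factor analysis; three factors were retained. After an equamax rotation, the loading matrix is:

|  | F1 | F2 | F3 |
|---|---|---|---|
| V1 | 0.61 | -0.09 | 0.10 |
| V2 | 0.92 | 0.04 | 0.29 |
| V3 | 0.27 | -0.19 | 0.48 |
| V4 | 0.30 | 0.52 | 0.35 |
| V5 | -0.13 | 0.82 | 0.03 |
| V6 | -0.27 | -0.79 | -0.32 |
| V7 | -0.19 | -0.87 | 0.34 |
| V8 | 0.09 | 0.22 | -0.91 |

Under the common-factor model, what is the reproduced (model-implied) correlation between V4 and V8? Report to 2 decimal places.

r̂ = Σ λ_i·λ_j across factors = (0.30)(0.09) + (0.52)(0.22) + (0.35)(-0.91)
  = +0.0270 +0.1144 -0.3185 = -0.1771

-0.18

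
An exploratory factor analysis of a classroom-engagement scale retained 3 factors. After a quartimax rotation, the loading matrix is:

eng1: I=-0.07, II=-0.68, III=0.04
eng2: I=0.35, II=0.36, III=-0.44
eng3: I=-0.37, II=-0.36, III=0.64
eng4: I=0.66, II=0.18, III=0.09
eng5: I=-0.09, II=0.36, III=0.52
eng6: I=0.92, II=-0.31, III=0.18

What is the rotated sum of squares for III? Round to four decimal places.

SS loadings for III = 0.04² + (-0.44)² + 0.64² + 0.09² + 0.52² + 0.18² = 0.0016 + 0.1936 + 0.4096 + 0.0081 + 0.2704 + 0.0324 = 0.9157

0.9157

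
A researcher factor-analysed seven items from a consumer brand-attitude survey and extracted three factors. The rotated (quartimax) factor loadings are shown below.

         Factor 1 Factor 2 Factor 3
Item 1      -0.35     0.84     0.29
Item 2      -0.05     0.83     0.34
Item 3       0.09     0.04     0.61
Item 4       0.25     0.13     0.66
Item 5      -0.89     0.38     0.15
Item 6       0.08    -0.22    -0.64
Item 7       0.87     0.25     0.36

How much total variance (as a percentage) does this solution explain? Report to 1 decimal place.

71.3%

SS loadings by factor: 1.7510, 1.6683, 1.5691; total = 4.9884.
Total variance with 7 standardized items is 7, so the solution explains 4.9884/7 = 0.7126 = 71.26%.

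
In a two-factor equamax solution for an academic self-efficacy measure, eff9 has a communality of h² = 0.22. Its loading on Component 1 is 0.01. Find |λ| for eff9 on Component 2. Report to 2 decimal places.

Under orthogonal rotation h² = Σλ², so λ_Component 2² = h² − (0.0001) = 0.22 − 0.0001 = 0.2199.
|λ| = √0.2199 = 0.4689.

0.47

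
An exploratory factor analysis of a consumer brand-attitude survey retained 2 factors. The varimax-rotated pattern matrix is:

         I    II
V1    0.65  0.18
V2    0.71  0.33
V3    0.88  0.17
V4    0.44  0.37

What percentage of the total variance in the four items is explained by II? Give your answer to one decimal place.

7.7%

SS loadings for II = 0.18² + 0.33² + 0.17² + 0.37² = 0.3071
With 4 standardized items, total variance = 4. Proportion = 0.3071/4 = 0.0768 → 7.68%.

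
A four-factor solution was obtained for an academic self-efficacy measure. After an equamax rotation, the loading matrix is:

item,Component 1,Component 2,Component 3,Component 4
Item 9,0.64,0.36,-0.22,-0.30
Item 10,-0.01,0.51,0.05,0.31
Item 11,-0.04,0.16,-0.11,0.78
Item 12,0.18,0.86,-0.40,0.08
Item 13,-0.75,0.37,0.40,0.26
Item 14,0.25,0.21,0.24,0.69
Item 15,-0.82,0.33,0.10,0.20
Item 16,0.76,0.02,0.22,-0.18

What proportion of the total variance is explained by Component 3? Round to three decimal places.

SS loadings for Component 3 = (-0.22)² + 0.05² + (-0.11)² + (-0.40)² + 0.40² + 0.24² + 0.10² + 0.22² = 0.4990
Proportion of variance = 0.4990 / 8 = 0.0624.

0.062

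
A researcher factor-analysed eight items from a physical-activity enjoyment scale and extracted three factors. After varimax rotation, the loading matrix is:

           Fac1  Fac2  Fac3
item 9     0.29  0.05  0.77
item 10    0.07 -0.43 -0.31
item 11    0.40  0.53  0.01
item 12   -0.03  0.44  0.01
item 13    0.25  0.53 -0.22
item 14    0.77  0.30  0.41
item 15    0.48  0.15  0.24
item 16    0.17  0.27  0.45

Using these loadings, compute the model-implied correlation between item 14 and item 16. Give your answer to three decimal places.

r̂ = Σ λ_i·λ_j across factors = (0.77)(0.17) + (0.30)(0.27) + (0.41)(0.45)
  = +0.1309 +0.0810 +0.1845 = 0.3964

0.396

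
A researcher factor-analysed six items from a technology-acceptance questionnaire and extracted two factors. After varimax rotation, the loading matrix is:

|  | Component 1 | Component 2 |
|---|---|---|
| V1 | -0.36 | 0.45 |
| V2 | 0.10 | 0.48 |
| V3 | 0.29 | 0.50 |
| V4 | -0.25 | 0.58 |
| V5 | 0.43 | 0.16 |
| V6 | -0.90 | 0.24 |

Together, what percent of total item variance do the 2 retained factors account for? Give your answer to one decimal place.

Communalities: 0.3321, 0.2404, 0.3341, 0.3989, 0.2105, 0.8676; Σh² = 2.3836.
Total variance with 6 standardized items is 6, so the solution explains 2.3836/6 = 0.3973 = 39.73%.

39.7%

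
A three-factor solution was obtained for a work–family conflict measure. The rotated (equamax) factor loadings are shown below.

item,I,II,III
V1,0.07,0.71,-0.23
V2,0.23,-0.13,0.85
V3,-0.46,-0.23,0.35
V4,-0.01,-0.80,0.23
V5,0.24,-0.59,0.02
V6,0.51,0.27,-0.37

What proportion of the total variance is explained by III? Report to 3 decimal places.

0.181

SS loadings for III = (-0.23)² + 0.85² + 0.35² + 0.23² + 0.02² + (-0.37)² = 1.0881
Proportion of variance = 1.0881 / 6 = 0.1813.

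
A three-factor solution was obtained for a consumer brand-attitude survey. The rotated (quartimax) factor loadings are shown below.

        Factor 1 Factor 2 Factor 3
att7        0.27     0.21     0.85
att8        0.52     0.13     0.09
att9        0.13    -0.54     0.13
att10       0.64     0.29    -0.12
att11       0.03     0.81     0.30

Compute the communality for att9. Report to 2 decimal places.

0.33

h² = 0.13² + (-0.54)² + 0.13² = 0.0169 + 0.2916 + 0.0169 = 0.3254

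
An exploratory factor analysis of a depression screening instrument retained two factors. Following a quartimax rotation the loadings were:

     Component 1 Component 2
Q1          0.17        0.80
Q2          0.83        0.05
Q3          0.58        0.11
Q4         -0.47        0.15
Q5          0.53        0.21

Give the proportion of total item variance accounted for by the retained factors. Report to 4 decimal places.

SS loadings by factor: 1.5560, 0.7212; total = 2.2772.
Total variance with 5 standardized items is 5, so the solution explains 2.2772/5 = 0.4554.

0.4554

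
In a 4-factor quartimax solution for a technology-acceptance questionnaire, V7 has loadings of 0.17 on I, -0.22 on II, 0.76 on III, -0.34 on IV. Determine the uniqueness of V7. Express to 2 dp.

0.23

h² = 0.17² + (-0.22)² + 0.76² + (-0.34)² = 0.0289 + 0.0484 + 0.5776 + 0.1156 = 0.7705
Uniqueness u² = 1 − h² = 1 − 0.7705 = 0.2295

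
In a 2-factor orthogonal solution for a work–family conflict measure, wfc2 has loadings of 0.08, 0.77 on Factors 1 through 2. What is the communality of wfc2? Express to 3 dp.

h² = 0.08² + 0.77² = 0.0064 + 0.5929 = 0.5993

0.599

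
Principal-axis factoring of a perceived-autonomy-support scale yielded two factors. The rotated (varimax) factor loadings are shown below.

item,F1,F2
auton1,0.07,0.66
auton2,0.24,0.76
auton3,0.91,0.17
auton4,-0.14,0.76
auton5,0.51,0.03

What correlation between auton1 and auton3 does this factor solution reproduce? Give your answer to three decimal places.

r̂ = Σ λ_i·λ_j across factors = (0.07)(0.91) + (0.66)(0.17)
  = +0.0637 +0.1122 = 0.1759

0.176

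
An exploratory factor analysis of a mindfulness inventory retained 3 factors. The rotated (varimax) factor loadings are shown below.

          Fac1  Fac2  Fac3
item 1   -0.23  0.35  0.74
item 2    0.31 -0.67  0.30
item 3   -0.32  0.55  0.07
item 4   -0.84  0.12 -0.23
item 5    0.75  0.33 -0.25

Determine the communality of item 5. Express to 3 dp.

h² = 0.75² + 0.33² + (-0.25)² = 0.5625 + 0.1089 + 0.0625 = 0.7339

0.734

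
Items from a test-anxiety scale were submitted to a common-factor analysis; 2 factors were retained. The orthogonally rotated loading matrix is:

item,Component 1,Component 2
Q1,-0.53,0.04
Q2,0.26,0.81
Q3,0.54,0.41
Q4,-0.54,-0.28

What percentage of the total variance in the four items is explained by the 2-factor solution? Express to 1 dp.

SS loadings by factor: 0.9317, 0.9042; total = 1.8359.
Total variance with 4 standardized items is 4, so the solution explains 1.8359/4 = 0.4590 = 45.90%.

45.9%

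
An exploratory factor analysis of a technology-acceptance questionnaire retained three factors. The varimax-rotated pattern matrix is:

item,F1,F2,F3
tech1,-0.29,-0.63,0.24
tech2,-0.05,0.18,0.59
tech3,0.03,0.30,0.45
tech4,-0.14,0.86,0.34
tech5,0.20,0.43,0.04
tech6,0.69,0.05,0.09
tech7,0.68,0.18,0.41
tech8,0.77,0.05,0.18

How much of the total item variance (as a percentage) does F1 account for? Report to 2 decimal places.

SS loadings for F1 = (-0.29)² + (-0.05)² + 0.03² + (-0.14)² + 0.20² + 0.69² + 0.68² + 0.77² = 1.6785
With 8 standardized items, total variance = 8. Proportion = 1.6785/8 = 0.2098 → 20.98%.

20.98%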